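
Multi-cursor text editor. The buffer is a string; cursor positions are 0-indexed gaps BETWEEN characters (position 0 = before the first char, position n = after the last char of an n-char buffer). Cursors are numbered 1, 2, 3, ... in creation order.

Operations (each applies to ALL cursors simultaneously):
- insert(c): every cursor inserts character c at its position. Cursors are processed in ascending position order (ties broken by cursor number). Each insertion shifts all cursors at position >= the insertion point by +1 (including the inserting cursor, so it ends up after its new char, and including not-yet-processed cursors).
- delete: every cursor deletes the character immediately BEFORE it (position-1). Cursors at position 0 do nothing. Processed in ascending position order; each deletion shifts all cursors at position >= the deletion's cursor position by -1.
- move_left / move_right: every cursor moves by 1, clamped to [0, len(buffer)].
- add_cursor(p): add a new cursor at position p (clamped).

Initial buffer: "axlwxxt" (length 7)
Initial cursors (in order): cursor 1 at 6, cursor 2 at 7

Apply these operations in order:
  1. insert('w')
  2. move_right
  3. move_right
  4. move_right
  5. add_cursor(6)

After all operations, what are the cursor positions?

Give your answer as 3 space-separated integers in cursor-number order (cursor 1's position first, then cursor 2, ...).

After op 1 (insert('w')): buffer="axlwxxwtw" (len 9), cursors c1@7 c2@9, authorship ......1.2
After op 2 (move_right): buffer="axlwxxwtw" (len 9), cursors c1@8 c2@9, authorship ......1.2
After op 3 (move_right): buffer="axlwxxwtw" (len 9), cursors c1@9 c2@9, authorship ......1.2
After op 4 (move_right): buffer="axlwxxwtw" (len 9), cursors c1@9 c2@9, authorship ......1.2
After op 5 (add_cursor(6)): buffer="axlwxxwtw" (len 9), cursors c3@6 c1@9 c2@9, authorship ......1.2

Answer: 9 9 6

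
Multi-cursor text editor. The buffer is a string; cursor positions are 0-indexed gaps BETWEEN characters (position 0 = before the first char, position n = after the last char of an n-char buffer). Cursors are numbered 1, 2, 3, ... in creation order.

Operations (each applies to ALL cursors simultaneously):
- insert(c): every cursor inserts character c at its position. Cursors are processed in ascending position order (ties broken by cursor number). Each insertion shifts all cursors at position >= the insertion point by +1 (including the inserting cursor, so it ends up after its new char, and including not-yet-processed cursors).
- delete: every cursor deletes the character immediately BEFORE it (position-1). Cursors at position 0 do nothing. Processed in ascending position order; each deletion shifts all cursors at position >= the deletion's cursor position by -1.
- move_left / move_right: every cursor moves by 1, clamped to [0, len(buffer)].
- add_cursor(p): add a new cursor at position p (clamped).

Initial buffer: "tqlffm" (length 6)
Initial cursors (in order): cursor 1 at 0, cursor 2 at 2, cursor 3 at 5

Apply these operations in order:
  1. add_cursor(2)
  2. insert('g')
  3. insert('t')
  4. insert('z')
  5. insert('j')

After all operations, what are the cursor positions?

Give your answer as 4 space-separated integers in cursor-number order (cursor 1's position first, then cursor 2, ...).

After op 1 (add_cursor(2)): buffer="tqlffm" (len 6), cursors c1@0 c2@2 c4@2 c3@5, authorship ......
After op 2 (insert('g')): buffer="gtqgglffgm" (len 10), cursors c1@1 c2@5 c4@5 c3@9, authorship 1..24...3.
After op 3 (insert('t')): buffer="gttqggttlffgtm" (len 14), cursors c1@2 c2@8 c4@8 c3@13, authorship 11..2424...33.
After op 4 (insert('z')): buffer="gtztqggttzzlffgtzm" (len 18), cursors c1@3 c2@11 c4@11 c3@17, authorship 111..242424...333.
After op 5 (insert('j')): buffer="gtzjtqggttzzjjlffgtzjm" (len 22), cursors c1@4 c2@14 c4@14 c3@21, authorship 1111..24242424...3333.

Answer: 4 14 21 14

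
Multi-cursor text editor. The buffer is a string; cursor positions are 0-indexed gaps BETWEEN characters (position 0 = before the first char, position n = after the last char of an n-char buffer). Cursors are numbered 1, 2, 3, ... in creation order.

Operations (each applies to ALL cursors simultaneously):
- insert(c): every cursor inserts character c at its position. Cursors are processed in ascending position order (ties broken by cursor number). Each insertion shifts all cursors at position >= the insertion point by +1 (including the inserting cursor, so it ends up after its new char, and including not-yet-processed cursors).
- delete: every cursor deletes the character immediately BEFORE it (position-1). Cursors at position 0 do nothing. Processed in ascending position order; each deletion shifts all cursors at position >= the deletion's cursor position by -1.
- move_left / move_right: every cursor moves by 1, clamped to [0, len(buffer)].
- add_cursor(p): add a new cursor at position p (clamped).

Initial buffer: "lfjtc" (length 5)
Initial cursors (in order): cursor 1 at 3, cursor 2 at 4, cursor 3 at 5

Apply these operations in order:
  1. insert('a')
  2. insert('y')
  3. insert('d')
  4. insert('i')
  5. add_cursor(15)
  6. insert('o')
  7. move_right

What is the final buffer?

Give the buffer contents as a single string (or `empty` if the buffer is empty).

After op 1 (insert('a')): buffer="lfjataca" (len 8), cursors c1@4 c2@6 c3@8, authorship ...1.2.3
After op 2 (insert('y')): buffer="lfjaytaycay" (len 11), cursors c1@5 c2@8 c3@11, authorship ...11.22.33
After op 3 (insert('d')): buffer="lfjaydtaydcayd" (len 14), cursors c1@6 c2@10 c3@14, authorship ...111.222.333
After op 4 (insert('i')): buffer="lfjayditaydicaydi" (len 17), cursors c1@7 c2@12 c3@17, authorship ...1111.2222.3333
After op 5 (add_cursor(15)): buffer="lfjayditaydicaydi" (len 17), cursors c1@7 c2@12 c4@15 c3@17, authorship ...1111.2222.3333
After op 6 (insert('o')): buffer="lfjaydiotaydiocayodio" (len 21), cursors c1@8 c2@14 c4@18 c3@21, authorship ...11111.22222.334333
After op 7 (move_right): buffer="lfjaydiotaydiocayodio" (len 21), cursors c1@9 c2@15 c4@19 c3@21, authorship ...11111.22222.334333

Answer: lfjaydiotaydiocayodio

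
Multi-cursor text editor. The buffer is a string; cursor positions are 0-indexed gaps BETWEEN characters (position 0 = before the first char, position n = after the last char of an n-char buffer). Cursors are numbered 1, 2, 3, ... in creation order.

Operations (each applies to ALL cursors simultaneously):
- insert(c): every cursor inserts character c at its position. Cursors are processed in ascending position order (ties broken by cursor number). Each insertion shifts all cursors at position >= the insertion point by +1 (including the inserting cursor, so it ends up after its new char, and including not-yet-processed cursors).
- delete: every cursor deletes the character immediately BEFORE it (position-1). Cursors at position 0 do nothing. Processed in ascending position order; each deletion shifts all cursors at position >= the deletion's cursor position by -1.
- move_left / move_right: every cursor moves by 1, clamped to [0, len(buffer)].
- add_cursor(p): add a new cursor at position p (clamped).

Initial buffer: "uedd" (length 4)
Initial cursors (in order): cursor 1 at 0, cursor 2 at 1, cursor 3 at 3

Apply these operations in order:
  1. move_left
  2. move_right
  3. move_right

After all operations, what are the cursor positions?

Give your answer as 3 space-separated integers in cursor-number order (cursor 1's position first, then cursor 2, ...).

Answer: 2 2 4

Derivation:
After op 1 (move_left): buffer="uedd" (len 4), cursors c1@0 c2@0 c3@2, authorship ....
After op 2 (move_right): buffer="uedd" (len 4), cursors c1@1 c2@1 c3@3, authorship ....
After op 3 (move_right): buffer="uedd" (len 4), cursors c1@2 c2@2 c3@4, authorship ....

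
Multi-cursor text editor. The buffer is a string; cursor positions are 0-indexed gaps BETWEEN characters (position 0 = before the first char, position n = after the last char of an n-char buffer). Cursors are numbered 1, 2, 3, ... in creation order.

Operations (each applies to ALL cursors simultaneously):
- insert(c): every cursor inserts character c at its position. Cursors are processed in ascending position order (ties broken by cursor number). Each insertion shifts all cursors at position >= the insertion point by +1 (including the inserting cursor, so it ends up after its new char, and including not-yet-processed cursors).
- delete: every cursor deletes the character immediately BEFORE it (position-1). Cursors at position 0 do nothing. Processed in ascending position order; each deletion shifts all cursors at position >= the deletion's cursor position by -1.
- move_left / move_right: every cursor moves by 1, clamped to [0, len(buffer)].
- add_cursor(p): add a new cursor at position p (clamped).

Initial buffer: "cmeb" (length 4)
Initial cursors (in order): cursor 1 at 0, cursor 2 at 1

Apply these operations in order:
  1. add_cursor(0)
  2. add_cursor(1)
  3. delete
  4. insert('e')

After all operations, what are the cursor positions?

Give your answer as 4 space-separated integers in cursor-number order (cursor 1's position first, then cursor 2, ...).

After op 1 (add_cursor(0)): buffer="cmeb" (len 4), cursors c1@0 c3@0 c2@1, authorship ....
After op 2 (add_cursor(1)): buffer="cmeb" (len 4), cursors c1@0 c3@0 c2@1 c4@1, authorship ....
After op 3 (delete): buffer="meb" (len 3), cursors c1@0 c2@0 c3@0 c4@0, authorship ...
After op 4 (insert('e')): buffer="eeeemeb" (len 7), cursors c1@4 c2@4 c3@4 c4@4, authorship 1234...

Answer: 4 4 4 4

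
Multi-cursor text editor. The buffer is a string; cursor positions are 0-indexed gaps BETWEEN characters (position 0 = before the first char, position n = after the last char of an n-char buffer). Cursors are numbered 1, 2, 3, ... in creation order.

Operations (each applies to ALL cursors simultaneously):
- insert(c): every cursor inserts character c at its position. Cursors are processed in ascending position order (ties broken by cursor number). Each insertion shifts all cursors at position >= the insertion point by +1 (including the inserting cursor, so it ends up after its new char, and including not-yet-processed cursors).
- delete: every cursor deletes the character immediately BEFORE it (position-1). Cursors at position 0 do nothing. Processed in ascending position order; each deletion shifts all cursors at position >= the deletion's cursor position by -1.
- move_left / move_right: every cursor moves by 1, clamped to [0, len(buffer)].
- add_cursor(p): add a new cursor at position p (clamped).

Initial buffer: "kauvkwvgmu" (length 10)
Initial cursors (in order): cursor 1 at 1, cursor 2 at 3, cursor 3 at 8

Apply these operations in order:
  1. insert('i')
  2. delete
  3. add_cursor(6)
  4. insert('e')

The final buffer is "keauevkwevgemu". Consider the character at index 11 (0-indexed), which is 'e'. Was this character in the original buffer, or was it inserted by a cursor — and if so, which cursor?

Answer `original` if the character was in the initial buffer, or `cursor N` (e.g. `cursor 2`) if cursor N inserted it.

After op 1 (insert('i')): buffer="kiauivkwvgimu" (len 13), cursors c1@2 c2@5 c3@11, authorship .1..2.....3..
After op 2 (delete): buffer="kauvkwvgmu" (len 10), cursors c1@1 c2@3 c3@8, authorship ..........
After op 3 (add_cursor(6)): buffer="kauvkwvgmu" (len 10), cursors c1@1 c2@3 c4@6 c3@8, authorship ..........
After op 4 (insert('e')): buffer="keauevkwevgemu" (len 14), cursors c1@2 c2@5 c4@9 c3@12, authorship .1..2...4..3..
Authorship (.=original, N=cursor N): . 1 . . 2 . . . 4 . . 3 . .
Index 11: author = 3

Answer: cursor 3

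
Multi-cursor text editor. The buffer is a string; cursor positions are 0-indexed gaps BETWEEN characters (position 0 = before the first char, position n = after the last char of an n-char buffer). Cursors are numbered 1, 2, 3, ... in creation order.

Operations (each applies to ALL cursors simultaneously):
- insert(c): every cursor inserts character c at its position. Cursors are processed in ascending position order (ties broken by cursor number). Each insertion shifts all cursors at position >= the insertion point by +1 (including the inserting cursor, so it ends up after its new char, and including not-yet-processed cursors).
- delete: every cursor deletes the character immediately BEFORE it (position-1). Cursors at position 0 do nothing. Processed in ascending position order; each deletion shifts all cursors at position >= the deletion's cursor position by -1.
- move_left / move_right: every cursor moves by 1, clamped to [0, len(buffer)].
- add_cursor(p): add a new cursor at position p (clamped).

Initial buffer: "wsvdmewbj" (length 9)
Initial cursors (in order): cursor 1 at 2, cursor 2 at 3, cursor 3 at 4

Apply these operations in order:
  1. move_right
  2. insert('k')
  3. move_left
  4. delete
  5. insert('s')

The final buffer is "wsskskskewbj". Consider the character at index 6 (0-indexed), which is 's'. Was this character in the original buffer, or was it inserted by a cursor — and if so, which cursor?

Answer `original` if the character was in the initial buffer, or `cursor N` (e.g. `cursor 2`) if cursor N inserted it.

Answer: cursor 3

Derivation:
After op 1 (move_right): buffer="wsvdmewbj" (len 9), cursors c1@3 c2@4 c3@5, authorship .........
After op 2 (insert('k')): buffer="wsvkdkmkewbj" (len 12), cursors c1@4 c2@6 c3@8, authorship ...1.2.3....
After op 3 (move_left): buffer="wsvkdkmkewbj" (len 12), cursors c1@3 c2@5 c3@7, authorship ...1.2.3....
After op 4 (delete): buffer="wskkkewbj" (len 9), cursors c1@2 c2@3 c3@4, authorship ..123....
After op 5 (insert('s')): buffer="wsskskskewbj" (len 12), cursors c1@3 c2@5 c3@7, authorship ..112233....
Authorship (.=original, N=cursor N): . . 1 1 2 2 3 3 . . . .
Index 6: author = 3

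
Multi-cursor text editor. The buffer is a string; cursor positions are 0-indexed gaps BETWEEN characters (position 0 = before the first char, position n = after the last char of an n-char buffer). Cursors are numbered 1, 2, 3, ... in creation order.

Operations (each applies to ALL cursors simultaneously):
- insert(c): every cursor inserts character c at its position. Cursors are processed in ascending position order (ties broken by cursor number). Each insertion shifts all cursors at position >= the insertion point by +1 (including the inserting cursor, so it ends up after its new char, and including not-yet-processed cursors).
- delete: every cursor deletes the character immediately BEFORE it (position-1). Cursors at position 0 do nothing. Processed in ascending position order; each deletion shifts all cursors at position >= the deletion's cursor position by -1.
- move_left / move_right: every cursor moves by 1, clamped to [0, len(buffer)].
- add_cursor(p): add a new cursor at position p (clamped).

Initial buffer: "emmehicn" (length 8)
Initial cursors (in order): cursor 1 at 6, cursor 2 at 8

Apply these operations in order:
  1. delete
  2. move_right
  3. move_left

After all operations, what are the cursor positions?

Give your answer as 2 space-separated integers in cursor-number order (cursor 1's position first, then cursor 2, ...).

After op 1 (delete): buffer="emmehc" (len 6), cursors c1@5 c2@6, authorship ......
After op 2 (move_right): buffer="emmehc" (len 6), cursors c1@6 c2@6, authorship ......
After op 3 (move_left): buffer="emmehc" (len 6), cursors c1@5 c2@5, authorship ......

Answer: 5 5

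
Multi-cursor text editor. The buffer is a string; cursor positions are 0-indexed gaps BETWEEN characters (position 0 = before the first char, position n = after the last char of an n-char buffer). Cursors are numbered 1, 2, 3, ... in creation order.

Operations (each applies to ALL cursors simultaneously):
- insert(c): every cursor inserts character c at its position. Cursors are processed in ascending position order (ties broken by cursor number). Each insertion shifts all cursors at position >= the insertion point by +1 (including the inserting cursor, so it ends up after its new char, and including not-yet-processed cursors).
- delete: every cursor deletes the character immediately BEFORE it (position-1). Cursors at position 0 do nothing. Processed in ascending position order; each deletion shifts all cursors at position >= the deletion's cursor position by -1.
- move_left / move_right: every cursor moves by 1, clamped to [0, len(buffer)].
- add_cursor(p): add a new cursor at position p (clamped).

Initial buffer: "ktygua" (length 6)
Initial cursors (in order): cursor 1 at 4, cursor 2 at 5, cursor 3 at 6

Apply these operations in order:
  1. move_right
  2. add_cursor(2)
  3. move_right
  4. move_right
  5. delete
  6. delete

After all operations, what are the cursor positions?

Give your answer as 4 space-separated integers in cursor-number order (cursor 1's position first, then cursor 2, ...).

Answer: 0 0 0 0

Derivation:
After op 1 (move_right): buffer="ktygua" (len 6), cursors c1@5 c2@6 c3@6, authorship ......
After op 2 (add_cursor(2)): buffer="ktygua" (len 6), cursors c4@2 c1@5 c2@6 c3@6, authorship ......
After op 3 (move_right): buffer="ktygua" (len 6), cursors c4@3 c1@6 c2@6 c3@6, authorship ......
After op 4 (move_right): buffer="ktygua" (len 6), cursors c4@4 c1@6 c2@6 c3@6, authorship ......
After op 5 (delete): buffer="kt" (len 2), cursors c1@2 c2@2 c3@2 c4@2, authorship ..
After op 6 (delete): buffer="" (len 0), cursors c1@0 c2@0 c3@0 c4@0, authorship 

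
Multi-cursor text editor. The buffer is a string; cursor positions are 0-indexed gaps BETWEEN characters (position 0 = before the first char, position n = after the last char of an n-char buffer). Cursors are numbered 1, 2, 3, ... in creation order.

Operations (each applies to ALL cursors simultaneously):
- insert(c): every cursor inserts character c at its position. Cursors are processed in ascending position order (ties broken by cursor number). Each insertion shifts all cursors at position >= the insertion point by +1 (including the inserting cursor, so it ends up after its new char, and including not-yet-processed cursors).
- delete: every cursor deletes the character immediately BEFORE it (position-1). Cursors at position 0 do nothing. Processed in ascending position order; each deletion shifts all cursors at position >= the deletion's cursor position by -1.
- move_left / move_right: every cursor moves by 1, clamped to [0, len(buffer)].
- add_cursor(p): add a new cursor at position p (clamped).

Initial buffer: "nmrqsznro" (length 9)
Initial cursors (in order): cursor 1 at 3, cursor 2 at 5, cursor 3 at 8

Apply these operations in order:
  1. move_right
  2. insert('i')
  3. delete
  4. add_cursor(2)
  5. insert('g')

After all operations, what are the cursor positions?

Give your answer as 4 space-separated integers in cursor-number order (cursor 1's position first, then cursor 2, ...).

After op 1 (move_right): buffer="nmrqsznro" (len 9), cursors c1@4 c2@6 c3@9, authorship .........
After op 2 (insert('i')): buffer="nmrqiszinroi" (len 12), cursors c1@5 c2@8 c3@12, authorship ....1..2...3
After op 3 (delete): buffer="nmrqsznro" (len 9), cursors c1@4 c2@6 c3@9, authorship .........
After op 4 (add_cursor(2)): buffer="nmrqsznro" (len 9), cursors c4@2 c1@4 c2@6 c3@9, authorship .........
After op 5 (insert('g')): buffer="nmgrqgszgnrog" (len 13), cursors c4@3 c1@6 c2@9 c3@13, authorship ..4..1..2...3

Answer: 6 9 13 3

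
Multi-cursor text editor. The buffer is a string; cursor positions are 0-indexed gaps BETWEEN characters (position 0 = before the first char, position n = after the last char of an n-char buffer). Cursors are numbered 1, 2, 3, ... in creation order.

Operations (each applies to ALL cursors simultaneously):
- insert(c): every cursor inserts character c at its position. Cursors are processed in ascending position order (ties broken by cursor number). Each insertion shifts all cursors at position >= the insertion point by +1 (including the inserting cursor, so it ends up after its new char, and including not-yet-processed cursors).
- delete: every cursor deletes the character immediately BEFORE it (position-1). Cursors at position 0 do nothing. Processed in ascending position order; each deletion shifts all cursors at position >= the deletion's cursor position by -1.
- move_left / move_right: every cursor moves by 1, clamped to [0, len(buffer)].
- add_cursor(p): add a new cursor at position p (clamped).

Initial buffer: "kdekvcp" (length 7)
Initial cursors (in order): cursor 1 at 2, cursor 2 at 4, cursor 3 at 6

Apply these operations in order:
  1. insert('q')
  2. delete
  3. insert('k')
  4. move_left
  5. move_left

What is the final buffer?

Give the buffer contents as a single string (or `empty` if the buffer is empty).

Answer: kdkekkvckp

Derivation:
After op 1 (insert('q')): buffer="kdqekqvcqp" (len 10), cursors c1@3 c2@6 c3@9, authorship ..1..2..3.
After op 2 (delete): buffer="kdekvcp" (len 7), cursors c1@2 c2@4 c3@6, authorship .......
After op 3 (insert('k')): buffer="kdkekkvckp" (len 10), cursors c1@3 c2@6 c3@9, authorship ..1..2..3.
After op 4 (move_left): buffer="kdkekkvckp" (len 10), cursors c1@2 c2@5 c3@8, authorship ..1..2..3.
After op 5 (move_left): buffer="kdkekkvckp" (len 10), cursors c1@1 c2@4 c3@7, authorship ..1..2..3.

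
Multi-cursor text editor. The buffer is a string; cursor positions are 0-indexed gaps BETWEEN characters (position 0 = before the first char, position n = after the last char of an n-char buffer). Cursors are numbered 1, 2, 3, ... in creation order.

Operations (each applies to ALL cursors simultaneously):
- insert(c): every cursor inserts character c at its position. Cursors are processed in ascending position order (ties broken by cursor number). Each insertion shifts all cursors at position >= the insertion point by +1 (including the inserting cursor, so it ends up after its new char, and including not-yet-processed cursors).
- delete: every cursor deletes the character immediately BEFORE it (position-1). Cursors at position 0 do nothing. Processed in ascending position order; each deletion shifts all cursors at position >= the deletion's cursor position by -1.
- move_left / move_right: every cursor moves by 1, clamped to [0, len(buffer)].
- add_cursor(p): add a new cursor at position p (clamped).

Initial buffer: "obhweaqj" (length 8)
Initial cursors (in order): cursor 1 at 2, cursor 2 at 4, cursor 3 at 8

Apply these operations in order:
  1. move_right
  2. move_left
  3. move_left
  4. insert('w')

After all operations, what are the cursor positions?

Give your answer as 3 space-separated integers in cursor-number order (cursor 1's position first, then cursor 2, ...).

After op 1 (move_right): buffer="obhweaqj" (len 8), cursors c1@3 c2@5 c3@8, authorship ........
After op 2 (move_left): buffer="obhweaqj" (len 8), cursors c1@2 c2@4 c3@7, authorship ........
After op 3 (move_left): buffer="obhweaqj" (len 8), cursors c1@1 c2@3 c3@6, authorship ........
After op 4 (insert('w')): buffer="owbhwweawqj" (len 11), cursors c1@2 c2@5 c3@9, authorship .1..2...3..

Answer: 2 5 9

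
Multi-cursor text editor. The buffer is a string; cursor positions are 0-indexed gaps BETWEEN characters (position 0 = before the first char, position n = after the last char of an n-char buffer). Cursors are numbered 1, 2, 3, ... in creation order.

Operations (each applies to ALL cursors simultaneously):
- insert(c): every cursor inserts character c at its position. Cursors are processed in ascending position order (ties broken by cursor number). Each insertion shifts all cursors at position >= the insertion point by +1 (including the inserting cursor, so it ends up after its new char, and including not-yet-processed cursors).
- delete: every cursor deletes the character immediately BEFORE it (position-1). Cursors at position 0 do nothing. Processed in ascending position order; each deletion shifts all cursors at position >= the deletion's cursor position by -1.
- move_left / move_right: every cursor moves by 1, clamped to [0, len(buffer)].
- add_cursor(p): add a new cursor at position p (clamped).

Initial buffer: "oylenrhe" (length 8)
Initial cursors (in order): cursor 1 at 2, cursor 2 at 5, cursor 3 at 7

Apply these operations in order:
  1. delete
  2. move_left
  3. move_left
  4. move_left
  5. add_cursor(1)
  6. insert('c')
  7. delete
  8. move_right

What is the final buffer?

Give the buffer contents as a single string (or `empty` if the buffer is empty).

After op 1 (delete): buffer="olere" (len 5), cursors c1@1 c2@3 c3@4, authorship .....
After op 2 (move_left): buffer="olere" (len 5), cursors c1@0 c2@2 c3@3, authorship .....
After op 3 (move_left): buffer="olere" (len 5), cursors c1@0 c2@1 c3@2, authorship .....
After op 4 (move_left): buffer="olere" (len 5), cursors c1@0 c2@0 c3@1, authorship .....
After op 5 (add_cursor(1)): buffer="olere" (len 5), cursors c1@0 c2@0 c3@1 c4@1, authorship .....
After op 6 (insert('c')): buffer="ccocclere" (len 9), cursors c1@2 c2@2 c3@5 c4@5, authorship 12.34....
After op 7 (delete): buffer="olere" (len 5), cursors c1@0 c2@0 c3@1 c4@1, authorship .....
After op 8 (move_right): buffer="olere" (len 5), cursors c1@1 c2@1 c3@2 c4@2, authorship .....

Answer: olere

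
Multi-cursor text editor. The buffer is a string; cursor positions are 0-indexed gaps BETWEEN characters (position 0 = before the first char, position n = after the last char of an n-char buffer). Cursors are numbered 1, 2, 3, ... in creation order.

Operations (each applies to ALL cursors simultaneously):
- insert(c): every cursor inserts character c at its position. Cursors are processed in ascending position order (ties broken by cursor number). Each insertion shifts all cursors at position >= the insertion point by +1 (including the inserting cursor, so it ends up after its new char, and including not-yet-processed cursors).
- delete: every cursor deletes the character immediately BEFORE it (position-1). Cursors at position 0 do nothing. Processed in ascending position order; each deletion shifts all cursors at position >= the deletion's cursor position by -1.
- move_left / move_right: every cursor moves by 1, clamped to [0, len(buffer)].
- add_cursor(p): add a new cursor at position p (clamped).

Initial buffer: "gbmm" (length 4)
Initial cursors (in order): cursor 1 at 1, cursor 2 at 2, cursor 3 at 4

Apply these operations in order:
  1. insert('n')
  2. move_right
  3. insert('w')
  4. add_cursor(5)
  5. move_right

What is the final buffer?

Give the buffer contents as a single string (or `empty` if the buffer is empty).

After op 1 (insert('n')): buffer="gnbnmmn" (len 7), cursors c1@2 c2@4 c3@7, authorship .1.2..3
After op 2 (move_right): buffer="gnbnmmn" (len 7), cursors c1@3 c2@5 c3@7, authorship .1.2..3
After op 3 (insert('w')): buffer="gnbwnmwmnw" (len 10), cursors c1@4 c2@7 c3@10, authorship .1.12.2.33
After op 4 (add_cursor(5)): buffer="gnbwnmwmnw" (len 10), cursors c1@4 c4@5 c2@7 c3@10, authorship .1.12.2.33
After op 5 (move_right): buffer="gnbwnmwmnw" (len 10), cursors c1@5 c4@6 c2@8 c3@10, authorship .1.12.2.33

Answer: gnbwnmwmnw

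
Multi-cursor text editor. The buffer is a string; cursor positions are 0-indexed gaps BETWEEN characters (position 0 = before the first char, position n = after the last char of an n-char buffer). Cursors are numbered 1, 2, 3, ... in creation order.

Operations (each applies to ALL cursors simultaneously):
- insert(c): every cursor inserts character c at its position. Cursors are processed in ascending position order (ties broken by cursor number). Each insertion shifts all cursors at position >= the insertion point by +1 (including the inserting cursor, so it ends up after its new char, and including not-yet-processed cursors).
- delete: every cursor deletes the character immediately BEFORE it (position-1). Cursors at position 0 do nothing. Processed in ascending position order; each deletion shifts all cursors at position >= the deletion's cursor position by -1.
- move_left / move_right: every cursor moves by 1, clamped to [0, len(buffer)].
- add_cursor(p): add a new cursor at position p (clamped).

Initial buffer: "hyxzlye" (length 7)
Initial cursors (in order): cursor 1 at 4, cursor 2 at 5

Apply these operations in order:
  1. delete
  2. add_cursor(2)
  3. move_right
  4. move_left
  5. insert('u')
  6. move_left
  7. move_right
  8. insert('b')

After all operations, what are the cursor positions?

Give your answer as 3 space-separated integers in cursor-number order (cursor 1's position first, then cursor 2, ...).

After op 1 (delete): buffer="hyxye" (len 5), cursors c1@3 c2@3, authorship .....
After op 2 (add_cursor(2)): buffer="hyxye" (len 5), cursors c3@2 c1@3 c2@3, authorship .....
After op 3 (move_right): buffer="hyxye" (len 5), cursors c3@3 c1@4 c2@4, authorship .....
After op 4 (move_left): buffer="hyxye" (len 5), cursors c3@2 c1@3 c2@3, authorship .....
After op 5 (insert('u')): buffer="hyuxuuye" (len 8), cursors c3@3 c1@6 c2@6, authorship ..3.12..
After op 6 (move_left): buffer="hyuxuuye" (len 8), cursors c3@2 c1@5 c2@5, authorship ..3.12..
After op 7 (move_right): buffer="hyuxuuye" (len 8), cursors c3@3 c1@6 c2@6, authorship ..3.12..
After op 8 (insert('b')): buffer="hyubxuubbye" (len 11), cursors c3@4 c1@9 c2@9, authorship ..33.1212..

Answer: 9 9 4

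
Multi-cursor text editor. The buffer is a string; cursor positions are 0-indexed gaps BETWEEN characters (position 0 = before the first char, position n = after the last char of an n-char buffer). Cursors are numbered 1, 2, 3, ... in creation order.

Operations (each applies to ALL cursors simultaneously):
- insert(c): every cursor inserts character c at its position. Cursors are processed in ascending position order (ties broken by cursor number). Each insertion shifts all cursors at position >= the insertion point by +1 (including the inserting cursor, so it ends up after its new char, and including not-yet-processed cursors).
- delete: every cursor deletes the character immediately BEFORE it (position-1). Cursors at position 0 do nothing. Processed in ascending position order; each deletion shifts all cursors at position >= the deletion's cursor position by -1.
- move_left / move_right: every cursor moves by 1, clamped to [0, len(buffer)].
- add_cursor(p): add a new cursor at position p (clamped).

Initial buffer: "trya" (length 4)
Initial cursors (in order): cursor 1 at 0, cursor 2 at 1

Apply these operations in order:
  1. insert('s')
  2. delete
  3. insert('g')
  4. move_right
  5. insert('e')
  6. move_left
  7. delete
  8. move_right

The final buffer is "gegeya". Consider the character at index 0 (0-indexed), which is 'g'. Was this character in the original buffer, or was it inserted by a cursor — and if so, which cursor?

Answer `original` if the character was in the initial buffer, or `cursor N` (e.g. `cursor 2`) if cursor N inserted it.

Answer: cursor 1

Derivation:
After op 1 (insert('s')): buffer="stsrya" (len 6), cursors c1@1 c2@3, authorship 1.2...
After op 2 (delete): buffer="trya" (len 4), cursors c1@0 c2@1, authorship ....
After op 3 (insert('g')): buffer="gtgrya" (len 6), cursors c1@1 c2@3, authorship 1.2...
After op 4 (move_right): buffer="gtgrya" (len 6), cursors c1@2 c2@4, authorship 1.2...
After op 5 (insert('e')): buffer="gtegreya" (len 8), cursors c1@3 c2@6, authorship 1.12.2..
After op 6 (move_left): buffer="gtegreya" (len 8), cursors c1@2 c2@5, authorship 1.12.2..
After op 7 (delete): buffer="gegeya" (len 6), cursors c1@1 c2@3, authorship 1122..
After op 8 (move_right): buffer="gegeya" (len 6), cursors c1@2 c2@4, authorship 1122..
Authorship (.=original, N=cursor N): 1 1 2 2 . .
Index 0: author = 1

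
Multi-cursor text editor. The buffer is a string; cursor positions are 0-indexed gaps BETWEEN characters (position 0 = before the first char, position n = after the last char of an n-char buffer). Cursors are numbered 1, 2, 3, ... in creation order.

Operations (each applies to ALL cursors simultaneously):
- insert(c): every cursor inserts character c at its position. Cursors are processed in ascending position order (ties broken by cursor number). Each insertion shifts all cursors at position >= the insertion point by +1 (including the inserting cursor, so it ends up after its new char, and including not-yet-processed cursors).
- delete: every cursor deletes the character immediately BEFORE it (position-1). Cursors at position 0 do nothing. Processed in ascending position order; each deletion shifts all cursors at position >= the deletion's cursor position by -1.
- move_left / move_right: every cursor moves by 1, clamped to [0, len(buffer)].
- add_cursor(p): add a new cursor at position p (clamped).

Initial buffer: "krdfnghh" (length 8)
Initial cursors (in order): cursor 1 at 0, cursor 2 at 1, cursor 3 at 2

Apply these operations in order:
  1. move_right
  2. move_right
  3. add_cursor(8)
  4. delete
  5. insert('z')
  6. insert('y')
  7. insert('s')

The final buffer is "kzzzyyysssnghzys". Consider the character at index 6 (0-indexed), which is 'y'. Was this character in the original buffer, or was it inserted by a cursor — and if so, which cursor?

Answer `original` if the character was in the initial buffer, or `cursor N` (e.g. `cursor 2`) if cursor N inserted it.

After op 1 (move_right): buffer="krdfnghh" (len 8), cursors c1@1 c2@2 c3@3, authorship ........
After op 2 (move_right): buffer="krdfnghh" (len 8), cursors c1@2 c2@3 c3@4, authorship ........
After op 3 (add_cursor(8)): buffer="krdfnghh" (len 8), cursors c1@2 c2@3 c3@4 c4@8, authorship ........
After op 4 (delete): buffer="kngh" (len 4), cursors c1@1 c2@1 c3@1 c4@4, authorship ....
After op 5 (insert('z')): buffer="kzzznghz" (len 8), cursors c1@4 c2@4 c3@4 c4@8, authorship .123...4
After op 6 (insert('y')): buffer="kzzzyyynghzy" (len 12), cursors c1@7 c2@7 c3@7 c4@12, authorship .123123...44
After op 7 (insert('s')): buffer="kzzzyyysssnghzys" (len 16), cursors c1@10 c2@10 c3@10 c4@16, authorship .123123123...444
Authorship (.=original, N=cursor N): . 1 2 3 1 2 3 1 2 3 . . . 4 4 4
Index 6: author = 3

Answer: cursor 3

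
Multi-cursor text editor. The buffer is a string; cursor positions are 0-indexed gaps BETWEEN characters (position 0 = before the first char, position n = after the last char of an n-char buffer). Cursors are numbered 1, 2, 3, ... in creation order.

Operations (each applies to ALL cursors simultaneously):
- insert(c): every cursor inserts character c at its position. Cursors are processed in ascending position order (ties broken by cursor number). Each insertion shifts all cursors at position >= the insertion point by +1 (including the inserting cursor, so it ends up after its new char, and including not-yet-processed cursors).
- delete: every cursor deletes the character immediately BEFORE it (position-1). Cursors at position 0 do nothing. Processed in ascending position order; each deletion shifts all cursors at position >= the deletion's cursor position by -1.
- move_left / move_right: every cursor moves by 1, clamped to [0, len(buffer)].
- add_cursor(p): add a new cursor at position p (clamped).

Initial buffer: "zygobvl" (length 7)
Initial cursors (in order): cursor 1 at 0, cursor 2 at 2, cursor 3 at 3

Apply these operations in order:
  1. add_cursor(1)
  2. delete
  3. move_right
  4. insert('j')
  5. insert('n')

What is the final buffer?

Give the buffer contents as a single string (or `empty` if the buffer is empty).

After op 1 (add_cursor(1)): buffer="zygobvl" (len 7), cursors c1@0 c4@1 c2@2 c3@3, authorship .......
After op 2 (delete): buffer="obvl" (len 4), cursors c1@0 c2@0 c3@0 c4@0, authorship ....
After op 3 (move_right): buffer="obvl" (len 4), cursors c1@1 c2@1 c3@1 c4@1, authorship ....
After op 4 (insert('j')): buffer="ojjjjbvl" (len 8), cursors c1@5 c2@5 c3@5 c4@5, authorship .1234...
After op 5 (insert('n')): buffer="ojjjjnnnnbvl" (len 12), cursors c1@9 c2@9 c3@9 c4@9, authorship .12341234...

Answer: ojjjjnnnnbvl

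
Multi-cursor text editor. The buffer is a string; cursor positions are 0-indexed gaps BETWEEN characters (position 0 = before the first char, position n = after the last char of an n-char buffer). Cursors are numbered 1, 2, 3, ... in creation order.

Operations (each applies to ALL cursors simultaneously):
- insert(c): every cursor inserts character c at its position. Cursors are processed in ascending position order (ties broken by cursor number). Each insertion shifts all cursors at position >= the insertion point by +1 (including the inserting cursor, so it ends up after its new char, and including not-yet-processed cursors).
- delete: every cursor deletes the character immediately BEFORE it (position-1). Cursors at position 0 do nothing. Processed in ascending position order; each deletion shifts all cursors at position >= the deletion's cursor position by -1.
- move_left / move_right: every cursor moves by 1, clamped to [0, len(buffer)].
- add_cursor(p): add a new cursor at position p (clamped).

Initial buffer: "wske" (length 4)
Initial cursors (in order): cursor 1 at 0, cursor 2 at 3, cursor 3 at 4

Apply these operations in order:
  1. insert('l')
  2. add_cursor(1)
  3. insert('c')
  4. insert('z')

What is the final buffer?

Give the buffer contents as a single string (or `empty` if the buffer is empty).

Answer: lcczzwsklczelcz

Derivation:
After op 1 (insert('l')): buffer="lwsklel" (len 7), cursors c1@1 c2@5 c3@7, authorship 1...2.3
After op 2 (add_cursor(1)): buffer="lwsklel" (len 7), cursors c1@1 c4@1 c2@5 c3@7, authorship 1...2.3
After op 3 (insert('c')): buffer="lccwsklcelc" (len 11), cursors c1@3 c4@3 c2@8 c3@11, authorship 114...22.33
After op 4 (insert('z')): buffer="lcczzwsklczelcz" (len 15), cursors c1@5 c4@5 c2@11 c3@15, authorship 11414...222.333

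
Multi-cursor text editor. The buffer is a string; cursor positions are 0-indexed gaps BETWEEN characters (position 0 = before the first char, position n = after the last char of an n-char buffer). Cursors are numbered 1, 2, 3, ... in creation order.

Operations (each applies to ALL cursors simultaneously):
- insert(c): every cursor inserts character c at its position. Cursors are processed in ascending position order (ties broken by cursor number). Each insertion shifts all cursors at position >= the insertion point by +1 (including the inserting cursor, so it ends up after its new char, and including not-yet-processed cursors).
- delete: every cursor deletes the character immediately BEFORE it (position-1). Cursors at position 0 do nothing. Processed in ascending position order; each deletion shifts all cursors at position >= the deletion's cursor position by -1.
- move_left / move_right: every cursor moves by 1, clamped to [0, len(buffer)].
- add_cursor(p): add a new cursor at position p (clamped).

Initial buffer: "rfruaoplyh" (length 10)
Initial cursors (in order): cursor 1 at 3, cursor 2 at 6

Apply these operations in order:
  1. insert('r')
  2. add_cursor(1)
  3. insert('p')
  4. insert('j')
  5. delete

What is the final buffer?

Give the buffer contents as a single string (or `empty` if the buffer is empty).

Answer: rpfrrpuaorpplyh

Derivation:
After op 1 (insert('r')): buffer="rfrruaorplyh" (len 12), cursors c1@4 c2@8, authorship ...1...2....
After op 2 (add_cursor(1)): buffer="rfrruaorplyh" (len 12), cursors c3@1 c1@4 c2@8, authorship ...1...2....
After op 3 (insert('p')): buffer="rpfrrpuaorpplyh" (len 15), cursors c3@2 c1@6 c2@11, authorship .3..11...22....
After op 4 (insert('j')): buffer="rpjfrrpjuaorpjplyh" (len 18), cursors c3@3 c1@8 c2@14, authorship .33..111...222....
After op 5 (delete): buffer="rpfrrpuaorpplyh" (len 15), cursors c3@2 c1@6 c2@11, authorship .3..11...22....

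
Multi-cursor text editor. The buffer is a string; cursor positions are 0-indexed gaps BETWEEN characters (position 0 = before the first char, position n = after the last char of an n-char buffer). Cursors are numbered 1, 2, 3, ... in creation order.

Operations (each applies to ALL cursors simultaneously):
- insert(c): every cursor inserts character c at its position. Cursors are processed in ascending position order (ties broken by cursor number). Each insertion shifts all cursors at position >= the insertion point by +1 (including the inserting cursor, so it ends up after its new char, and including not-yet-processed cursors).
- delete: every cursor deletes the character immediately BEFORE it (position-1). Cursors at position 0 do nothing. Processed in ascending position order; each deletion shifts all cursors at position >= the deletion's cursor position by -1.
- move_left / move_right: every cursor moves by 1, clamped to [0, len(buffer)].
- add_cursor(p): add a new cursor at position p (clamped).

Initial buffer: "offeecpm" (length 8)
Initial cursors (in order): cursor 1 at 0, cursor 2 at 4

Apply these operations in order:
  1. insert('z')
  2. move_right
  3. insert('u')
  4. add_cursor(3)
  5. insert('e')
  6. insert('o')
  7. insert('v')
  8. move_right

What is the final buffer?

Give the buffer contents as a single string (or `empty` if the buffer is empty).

After op 1 (insert('z')): buffer="zoffezecpm" (len 10), cursors c1@1 c2@6, authorship 1....2....
After op 2 (move_right): buffer="zoffezecpm" (len 10), cursors c1@2 c2@7, authorship 1....2....
After op 3 (insert('u')): buffer="zouffezeucpm" (len 12), cursors c1@3 c2@9, authorship 1.1...2.2...
After op 4 (add_cursor(3)): buffer="zouffezeucpm" (len 12), cursors c1@3 c3@3 c2@9, authorship 1.1...2.2...
After op 5 (insert('e')): buffer="zoueeffezeuecpm" (len 15), cursors c1@5 c3@5 c2@12, authorship 1.113...2.22...
After op 6 (insert('o')): buffer="zoueeooffezeueocpm" (len 18), cursors c1@7 c3@7 c2@15, authorship 1.11313...2.222...
After op 7 (insert('v')): buffer="zoueeoovvffezeueovcpm" (len 21), cursors c1@9 c3@9 c2@18, authorship 1.1131313...2.2222...
After op 8 (move_right): buffer="zoueeoovvffezeueovcpm" (len 21), cursors c1@10 c3@10 c2@19, authorship 1.1131313...2.2222...

Answer: zoueeoovvffezeueovcpm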